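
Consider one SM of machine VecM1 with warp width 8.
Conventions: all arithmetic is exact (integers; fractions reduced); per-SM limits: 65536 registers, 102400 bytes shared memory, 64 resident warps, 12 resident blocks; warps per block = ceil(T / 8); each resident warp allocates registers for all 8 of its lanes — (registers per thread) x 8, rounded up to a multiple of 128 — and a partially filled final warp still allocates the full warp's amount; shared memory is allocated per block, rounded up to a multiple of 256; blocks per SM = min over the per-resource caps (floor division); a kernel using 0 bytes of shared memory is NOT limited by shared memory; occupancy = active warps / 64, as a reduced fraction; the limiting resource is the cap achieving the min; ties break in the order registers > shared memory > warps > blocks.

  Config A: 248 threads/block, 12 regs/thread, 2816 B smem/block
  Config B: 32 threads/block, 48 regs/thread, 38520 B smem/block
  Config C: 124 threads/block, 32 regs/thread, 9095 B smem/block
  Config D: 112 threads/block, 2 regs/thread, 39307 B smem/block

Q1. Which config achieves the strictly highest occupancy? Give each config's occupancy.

occupancies: A 31/32, B 1/8, C 1, D 7/16

Answer: C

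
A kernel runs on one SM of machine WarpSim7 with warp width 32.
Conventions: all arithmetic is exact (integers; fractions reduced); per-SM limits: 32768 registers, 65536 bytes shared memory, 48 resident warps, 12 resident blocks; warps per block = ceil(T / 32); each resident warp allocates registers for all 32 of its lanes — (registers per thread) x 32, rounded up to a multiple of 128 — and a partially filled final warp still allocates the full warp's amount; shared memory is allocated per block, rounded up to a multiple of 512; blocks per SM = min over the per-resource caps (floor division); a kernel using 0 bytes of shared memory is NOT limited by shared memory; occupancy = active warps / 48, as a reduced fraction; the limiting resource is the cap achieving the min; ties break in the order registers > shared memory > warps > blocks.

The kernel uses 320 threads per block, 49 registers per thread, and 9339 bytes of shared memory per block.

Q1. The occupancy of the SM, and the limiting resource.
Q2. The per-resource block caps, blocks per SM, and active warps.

Answer: occupancy 5/24, limited by registers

registers: 1 block
shared memory: 6 blocks
warps: 4 blocks
blocks: 12 blocks

Answer: 1 block, 10 active warps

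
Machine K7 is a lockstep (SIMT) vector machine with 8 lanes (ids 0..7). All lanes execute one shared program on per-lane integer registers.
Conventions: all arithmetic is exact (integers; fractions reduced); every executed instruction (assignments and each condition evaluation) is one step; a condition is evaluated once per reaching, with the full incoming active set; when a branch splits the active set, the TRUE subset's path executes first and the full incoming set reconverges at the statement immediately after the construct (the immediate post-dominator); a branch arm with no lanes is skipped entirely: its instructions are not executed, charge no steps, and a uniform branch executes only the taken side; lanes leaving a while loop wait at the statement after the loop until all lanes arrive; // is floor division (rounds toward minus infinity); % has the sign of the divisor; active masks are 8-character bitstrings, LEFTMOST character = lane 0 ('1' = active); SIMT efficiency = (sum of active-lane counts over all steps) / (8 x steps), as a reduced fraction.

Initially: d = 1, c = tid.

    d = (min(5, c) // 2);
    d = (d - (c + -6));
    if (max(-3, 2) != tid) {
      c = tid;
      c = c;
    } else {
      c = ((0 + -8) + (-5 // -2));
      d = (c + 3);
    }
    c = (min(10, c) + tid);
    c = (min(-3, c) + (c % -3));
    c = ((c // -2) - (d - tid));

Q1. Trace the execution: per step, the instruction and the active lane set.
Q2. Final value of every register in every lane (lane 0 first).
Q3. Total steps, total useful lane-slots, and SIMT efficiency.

step 0: d <- (min(5, c) // 2)        11111111
step 1: d <- (d - (c + -6))          11111111
step 2: eval (max(-3, 2) != tid)     11111111
step 3: c <- tid                     11011111
step 4: c <- c                       11011111
step 5: c <- ((0 + -8) + (-5 // -2)) 00100000
step 6: d <- (c + 3)                 00100000
step 7: c <- (min(10, c) + tid)      11111111
step 8: c <- (min(-3, c) + (c % -3)) 11111111
step 9: c <- ((c // -2) - (d - tid)) 11111111

Answer: 10 steps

d: 6,5,-3,4,4,3,2,1
c: -5,-2,7,0,2,4,5,8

steps = 10; useful = 64; efficiency = 64/80 = 4/5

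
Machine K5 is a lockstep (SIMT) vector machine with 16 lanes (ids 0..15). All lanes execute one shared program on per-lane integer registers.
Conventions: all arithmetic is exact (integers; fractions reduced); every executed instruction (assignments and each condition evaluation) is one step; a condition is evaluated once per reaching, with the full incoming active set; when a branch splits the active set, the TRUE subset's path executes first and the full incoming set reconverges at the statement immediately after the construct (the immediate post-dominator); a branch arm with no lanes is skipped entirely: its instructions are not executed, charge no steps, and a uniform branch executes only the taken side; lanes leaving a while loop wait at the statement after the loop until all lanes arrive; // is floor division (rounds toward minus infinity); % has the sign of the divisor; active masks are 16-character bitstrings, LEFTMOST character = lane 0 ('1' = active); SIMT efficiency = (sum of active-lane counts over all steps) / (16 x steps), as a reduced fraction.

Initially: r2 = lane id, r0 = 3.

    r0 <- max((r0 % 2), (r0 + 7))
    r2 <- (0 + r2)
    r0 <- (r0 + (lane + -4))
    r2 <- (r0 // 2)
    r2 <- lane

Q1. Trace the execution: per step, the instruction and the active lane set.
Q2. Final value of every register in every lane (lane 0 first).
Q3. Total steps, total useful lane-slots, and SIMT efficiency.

step 0: r0 <- max((r0 % 2), (r0 + 7)) 1111111111111111
step 1: r2 <- (0 + r2)               1111111111111111
step 2: r0 <- (r0 + (lane + -4))     1111111111111111
step 3: r2 <- (r0 // 2)              1111111111111111
step 4: r2 <- lane                   1111111111111111

Answer: 5 steps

r2: 0,1,2,3,4,5,6,7,8,9,10,11,12,13,14,15
r0: 6,7,8,9,10,11,12,13,14,15,16,17,18,19,20,21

steps = 5; useful = 80; efficiency = 80/80 = 1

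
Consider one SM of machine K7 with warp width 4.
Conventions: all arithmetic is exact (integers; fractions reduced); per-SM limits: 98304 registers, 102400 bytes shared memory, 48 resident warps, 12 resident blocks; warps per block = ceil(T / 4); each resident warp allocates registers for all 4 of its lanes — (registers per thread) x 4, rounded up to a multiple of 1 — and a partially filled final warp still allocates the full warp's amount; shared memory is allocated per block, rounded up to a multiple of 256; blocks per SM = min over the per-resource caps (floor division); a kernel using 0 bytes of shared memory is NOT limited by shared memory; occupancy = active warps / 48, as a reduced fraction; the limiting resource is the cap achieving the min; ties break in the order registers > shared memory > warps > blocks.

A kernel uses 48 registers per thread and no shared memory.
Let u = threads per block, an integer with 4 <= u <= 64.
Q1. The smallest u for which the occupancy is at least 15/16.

Answer: u = 13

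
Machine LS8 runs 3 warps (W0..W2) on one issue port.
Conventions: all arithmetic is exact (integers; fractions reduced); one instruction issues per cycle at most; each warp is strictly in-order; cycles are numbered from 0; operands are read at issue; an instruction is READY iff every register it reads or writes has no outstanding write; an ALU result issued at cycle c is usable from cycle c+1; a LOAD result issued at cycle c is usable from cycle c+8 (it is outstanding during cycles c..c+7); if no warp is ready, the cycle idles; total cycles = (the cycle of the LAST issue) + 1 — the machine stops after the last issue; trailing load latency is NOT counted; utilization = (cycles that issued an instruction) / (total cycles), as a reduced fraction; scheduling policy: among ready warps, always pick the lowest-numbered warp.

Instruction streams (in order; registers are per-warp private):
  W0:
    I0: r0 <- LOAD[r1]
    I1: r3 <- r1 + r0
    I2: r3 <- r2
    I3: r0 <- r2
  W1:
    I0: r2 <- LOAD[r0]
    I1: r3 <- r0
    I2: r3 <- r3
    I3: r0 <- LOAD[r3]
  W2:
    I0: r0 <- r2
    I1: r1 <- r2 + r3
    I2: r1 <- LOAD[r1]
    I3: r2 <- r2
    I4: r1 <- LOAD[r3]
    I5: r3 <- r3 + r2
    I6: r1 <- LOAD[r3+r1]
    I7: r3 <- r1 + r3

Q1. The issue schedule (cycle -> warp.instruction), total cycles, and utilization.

cycle 0: W0.I0
cycle 1: W1.I0
cycle 2: W1.I1
cycle 3: W1.I2
cycle 4: W1.I3
cycle 5: W2.I0
cycle 6: W2.I1
cycle 7: W2.I2
cycle 8: W0.I1
cycle 9: W0.I2
cycle 10: W0.I3
cycle 11: W2.I3
cycle 12: idle
cycle 13: idle
cycle 14: idle
cycle 15: W2.I4
cycle 16: W2.I5
cycle 17: idle
cycle 18: idle
cycle 19: idle
cycle 20: idle
cycle 21: idle
cycle 22: idle
cycle 23: W2.I6
cycle 24: idle
cycle 25: idle
cycle 26: idle
cycle 27: idle
cycle 28: idle
cycle 29: idle
cycle 30: idle
cycle 31: W2.I7

Answer: 32 cycles, utilization 1/2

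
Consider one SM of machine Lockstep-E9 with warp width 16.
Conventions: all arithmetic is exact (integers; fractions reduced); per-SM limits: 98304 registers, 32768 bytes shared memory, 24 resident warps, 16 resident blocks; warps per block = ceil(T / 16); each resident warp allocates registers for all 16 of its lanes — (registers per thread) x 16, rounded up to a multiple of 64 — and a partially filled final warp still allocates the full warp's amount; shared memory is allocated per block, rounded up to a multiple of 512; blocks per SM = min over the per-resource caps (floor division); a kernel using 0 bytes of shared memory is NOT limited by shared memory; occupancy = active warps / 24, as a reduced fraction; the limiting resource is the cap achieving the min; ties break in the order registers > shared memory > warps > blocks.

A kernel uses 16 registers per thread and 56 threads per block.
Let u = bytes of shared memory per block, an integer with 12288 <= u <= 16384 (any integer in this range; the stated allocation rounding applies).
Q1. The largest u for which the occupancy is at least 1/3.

Answer: u = 16384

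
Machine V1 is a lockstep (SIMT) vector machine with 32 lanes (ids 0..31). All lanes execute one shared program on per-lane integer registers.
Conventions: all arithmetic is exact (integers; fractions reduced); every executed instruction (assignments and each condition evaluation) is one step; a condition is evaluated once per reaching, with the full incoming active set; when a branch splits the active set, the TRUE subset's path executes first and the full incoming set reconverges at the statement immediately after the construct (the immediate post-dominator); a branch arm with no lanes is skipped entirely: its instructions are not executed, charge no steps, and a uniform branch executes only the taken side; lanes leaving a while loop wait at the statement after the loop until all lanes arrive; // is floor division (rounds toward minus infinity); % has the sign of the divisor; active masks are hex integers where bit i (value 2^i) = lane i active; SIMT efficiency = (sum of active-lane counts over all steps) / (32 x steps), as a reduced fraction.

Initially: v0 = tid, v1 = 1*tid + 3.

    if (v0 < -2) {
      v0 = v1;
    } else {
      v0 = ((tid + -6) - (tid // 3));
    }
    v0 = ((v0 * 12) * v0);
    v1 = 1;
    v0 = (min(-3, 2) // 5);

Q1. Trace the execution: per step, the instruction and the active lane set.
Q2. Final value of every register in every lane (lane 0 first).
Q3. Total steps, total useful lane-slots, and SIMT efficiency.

step 0: eval (v0 < -2)               0xffffffff
step 1: v0 <- ((tid + -6) - (tid // 3)) 0xffffffff
step 2: v0 <- ((v0 * 12) * v0)       0xffffffff
step 3: v1 <- 1                      0xffffffff
step 4: v0 <- (min(-3, 2) // 5)      0xffffffff

Answer: 5 steps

v0: -1,-1,-1,-1,-1,-1,-1,-1,-1,-1,-1,-1,-1,-1,-1,-1,-1,-1,-1,-1,-1,-1,-1,-1,-1,-1,-1,-1,-1,-1,-1,-1
v1: 1,1,1,1,1,1,1,1,1,1,1,1,1,1,1,1,1,1,1,1,1,1,1,1,1,1,1,1,1,1,1,1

steps = 5; useful = 160; efficiency = 160/160 = 1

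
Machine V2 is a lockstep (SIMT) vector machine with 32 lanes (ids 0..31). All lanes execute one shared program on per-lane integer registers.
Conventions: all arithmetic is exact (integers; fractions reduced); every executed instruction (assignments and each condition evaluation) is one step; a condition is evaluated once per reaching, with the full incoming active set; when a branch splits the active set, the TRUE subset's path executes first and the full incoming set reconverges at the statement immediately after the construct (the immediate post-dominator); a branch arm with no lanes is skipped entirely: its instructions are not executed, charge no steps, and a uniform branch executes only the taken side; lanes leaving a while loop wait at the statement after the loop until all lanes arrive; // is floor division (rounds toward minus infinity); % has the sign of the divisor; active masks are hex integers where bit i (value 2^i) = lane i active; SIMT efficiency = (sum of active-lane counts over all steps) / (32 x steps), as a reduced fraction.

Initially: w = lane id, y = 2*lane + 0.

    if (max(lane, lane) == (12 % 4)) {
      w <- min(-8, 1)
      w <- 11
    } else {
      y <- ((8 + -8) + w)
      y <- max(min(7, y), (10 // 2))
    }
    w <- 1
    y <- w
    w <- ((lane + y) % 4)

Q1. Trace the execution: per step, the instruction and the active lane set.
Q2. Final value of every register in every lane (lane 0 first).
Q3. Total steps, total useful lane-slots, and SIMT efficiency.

step 0: eval (max(lane, lane) == (12 % 4)) 0xffffffff
step 1: w <- min(-8, 1)              0x00000001
step 2: w <- 11                      0x00000001
step 3: y <- ((8 + -8) + w)          0xfffffffe
step 4: y <- max(min(7, y), (10 // 2)) 0xfffffffe
step 5: w <- 1                       0xffffffff
step 6: y <- w                       0xffffffff
step 7: w <- ((lane + y) % 4)        0xffffffff

Answer: 8 steps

w: 1,2,3,0,1,2,3,0,1,2,3,0,1,2,3,0,1,2,3,0,1,2,3,0,1,2,3,0,1,2,3,0
y: 1,1,1,1,1,1,1,1,1,1,1,1,1,1,1,1,1,1,1,1,1,1,1,1,1,1,1,1,1,1,1,1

steps = 8; useful = 192; efficiency = 192/256 = 3/4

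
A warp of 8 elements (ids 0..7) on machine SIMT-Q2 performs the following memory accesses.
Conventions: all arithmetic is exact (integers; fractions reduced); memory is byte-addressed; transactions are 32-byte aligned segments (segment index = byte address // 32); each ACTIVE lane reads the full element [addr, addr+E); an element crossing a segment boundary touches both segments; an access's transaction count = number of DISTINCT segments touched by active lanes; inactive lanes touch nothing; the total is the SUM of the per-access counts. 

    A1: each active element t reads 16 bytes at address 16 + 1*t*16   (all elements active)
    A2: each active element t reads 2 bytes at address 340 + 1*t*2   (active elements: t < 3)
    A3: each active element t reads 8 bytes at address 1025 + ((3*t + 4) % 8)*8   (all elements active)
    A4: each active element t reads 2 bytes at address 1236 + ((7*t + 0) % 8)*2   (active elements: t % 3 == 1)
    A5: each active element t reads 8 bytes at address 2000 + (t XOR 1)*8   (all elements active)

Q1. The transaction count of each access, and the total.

A1: 5 transactions
A2: 1 transaction
A3: 3 transactions
A4: 2 transactions
A5: 3 transactions

Answer: 5,1,3,2,3; total 14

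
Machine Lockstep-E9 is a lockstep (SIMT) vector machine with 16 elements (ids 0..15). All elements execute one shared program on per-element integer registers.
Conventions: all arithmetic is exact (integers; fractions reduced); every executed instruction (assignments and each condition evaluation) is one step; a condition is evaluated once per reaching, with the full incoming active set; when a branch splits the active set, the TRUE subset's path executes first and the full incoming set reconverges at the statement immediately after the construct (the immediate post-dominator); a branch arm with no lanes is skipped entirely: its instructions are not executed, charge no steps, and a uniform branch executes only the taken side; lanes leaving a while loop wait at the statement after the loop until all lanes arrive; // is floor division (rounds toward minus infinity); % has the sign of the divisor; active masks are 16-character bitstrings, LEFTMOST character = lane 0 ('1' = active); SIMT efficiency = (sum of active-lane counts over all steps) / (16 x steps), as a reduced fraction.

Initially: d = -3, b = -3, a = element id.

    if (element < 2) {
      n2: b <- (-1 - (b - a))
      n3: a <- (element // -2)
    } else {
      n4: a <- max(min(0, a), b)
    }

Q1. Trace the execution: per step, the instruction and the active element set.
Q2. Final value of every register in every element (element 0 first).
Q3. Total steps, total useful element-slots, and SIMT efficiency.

step 0: eval (element < 2)           1111111111111111
step 1: b <- (-1 - (b - a))          1100000000000000
step 2: a <- (element // -2)         1100000000000000
step 3: a <- max(min(0, a), b)       0011111111111111

Answer: 4 steps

d: -3,-3,-3,-3,-3,-3,-3,-3,-3,-3,-3,-3,-3,-3,-3,-3
b: 2,3,-3,-3,-3,-3,-3,-3,-3,-3,-3,-3,-3,-3,-3,-3
a: 0,-1,0,0,0,0,0,0,0,0,0,0,0,0,0,0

steps = 4; useful = 34; efficiency = 34/64 = 17/32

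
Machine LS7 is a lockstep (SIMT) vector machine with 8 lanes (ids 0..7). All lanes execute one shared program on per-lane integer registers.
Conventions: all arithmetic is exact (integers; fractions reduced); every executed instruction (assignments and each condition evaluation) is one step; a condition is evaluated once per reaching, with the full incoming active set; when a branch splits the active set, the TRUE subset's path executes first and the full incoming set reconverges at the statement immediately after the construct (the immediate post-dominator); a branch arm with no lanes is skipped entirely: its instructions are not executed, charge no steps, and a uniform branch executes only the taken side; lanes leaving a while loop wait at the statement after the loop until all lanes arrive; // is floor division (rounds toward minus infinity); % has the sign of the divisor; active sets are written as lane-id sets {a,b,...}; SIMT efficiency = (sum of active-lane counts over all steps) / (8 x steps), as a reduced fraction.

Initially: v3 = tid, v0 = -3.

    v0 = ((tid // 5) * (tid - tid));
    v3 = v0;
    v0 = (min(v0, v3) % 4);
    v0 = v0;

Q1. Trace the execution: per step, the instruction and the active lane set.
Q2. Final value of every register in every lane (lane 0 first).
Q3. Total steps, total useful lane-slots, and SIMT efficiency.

step 0: v0 <- ((tid // 5) * (tid - tid)) {0,1,2,3,4,5,6,7}
step 1: v3 <- v0                     {0,1,2,3,4,5,6,7}
step 2: v0 <- (min(v0, v3) % 4)      {0,1,2,3,4,5,6,7}
step 3: v0 <- v0                     {0,1,2,3,4,5,6,7}

Answer: 4 steps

v3: 0,0,0,0,0,0,0,0
v0: 0,0,0,0,0,0,0,0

steps = 4; useful = 32; efficiency = 32/32 = 1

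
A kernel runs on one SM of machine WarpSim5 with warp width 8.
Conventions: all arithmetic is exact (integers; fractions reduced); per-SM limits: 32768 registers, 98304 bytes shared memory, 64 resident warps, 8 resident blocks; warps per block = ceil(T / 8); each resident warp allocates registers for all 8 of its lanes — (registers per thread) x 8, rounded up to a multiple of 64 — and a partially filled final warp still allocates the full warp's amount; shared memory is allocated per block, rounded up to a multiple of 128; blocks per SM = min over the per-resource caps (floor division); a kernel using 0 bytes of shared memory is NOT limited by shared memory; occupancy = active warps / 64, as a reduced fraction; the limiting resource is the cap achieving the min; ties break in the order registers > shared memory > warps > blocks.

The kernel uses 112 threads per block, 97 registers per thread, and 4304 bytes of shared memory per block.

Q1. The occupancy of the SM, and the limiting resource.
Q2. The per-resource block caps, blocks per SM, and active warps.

Answer: occupancy 7/16, limited by registers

registers: 2 blocks
shared memory: 22 blocks
warps: 4 blocks
blocks: 8 blocks

Answer: 2 blocks, 28 active warps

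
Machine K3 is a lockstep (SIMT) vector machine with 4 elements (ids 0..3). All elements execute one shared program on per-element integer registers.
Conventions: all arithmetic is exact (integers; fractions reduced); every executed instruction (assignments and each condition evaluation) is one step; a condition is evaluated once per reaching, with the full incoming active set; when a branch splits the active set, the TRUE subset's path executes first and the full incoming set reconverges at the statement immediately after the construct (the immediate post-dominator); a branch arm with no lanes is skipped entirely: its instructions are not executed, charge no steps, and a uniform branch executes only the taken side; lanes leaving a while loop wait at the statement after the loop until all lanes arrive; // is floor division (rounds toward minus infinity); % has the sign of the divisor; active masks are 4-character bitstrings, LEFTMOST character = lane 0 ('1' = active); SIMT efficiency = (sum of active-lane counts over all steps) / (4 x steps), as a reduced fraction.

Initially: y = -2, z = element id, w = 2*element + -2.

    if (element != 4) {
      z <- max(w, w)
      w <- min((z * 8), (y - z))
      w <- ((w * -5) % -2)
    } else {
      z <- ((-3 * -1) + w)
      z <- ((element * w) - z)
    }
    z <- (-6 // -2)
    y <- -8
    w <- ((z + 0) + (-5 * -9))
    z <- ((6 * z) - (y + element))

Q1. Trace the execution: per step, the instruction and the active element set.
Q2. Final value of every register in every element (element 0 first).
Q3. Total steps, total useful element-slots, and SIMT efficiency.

step 0: eval (element != 4)          1111
step 1: z <- max(w, w)               1111
step 2: w <- min((z * 8), (y - z))   1111
step 3: w <- ((w * -5) % -2)         1111
step 4: z <- (-6 // -2)              1111
step 5: y <- -8                      1111
step 6: w <- ((z + 0) + (-5 * -9))   1111
step 7: z <- ((6 * z) - (y + element)) 1111

Answer: 8 steps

y: -8,-8,-8,-8
z: 26,25,24,23
w: 48,48,48,48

steps = 8; useful = 32; efficiency = 32/32 = 1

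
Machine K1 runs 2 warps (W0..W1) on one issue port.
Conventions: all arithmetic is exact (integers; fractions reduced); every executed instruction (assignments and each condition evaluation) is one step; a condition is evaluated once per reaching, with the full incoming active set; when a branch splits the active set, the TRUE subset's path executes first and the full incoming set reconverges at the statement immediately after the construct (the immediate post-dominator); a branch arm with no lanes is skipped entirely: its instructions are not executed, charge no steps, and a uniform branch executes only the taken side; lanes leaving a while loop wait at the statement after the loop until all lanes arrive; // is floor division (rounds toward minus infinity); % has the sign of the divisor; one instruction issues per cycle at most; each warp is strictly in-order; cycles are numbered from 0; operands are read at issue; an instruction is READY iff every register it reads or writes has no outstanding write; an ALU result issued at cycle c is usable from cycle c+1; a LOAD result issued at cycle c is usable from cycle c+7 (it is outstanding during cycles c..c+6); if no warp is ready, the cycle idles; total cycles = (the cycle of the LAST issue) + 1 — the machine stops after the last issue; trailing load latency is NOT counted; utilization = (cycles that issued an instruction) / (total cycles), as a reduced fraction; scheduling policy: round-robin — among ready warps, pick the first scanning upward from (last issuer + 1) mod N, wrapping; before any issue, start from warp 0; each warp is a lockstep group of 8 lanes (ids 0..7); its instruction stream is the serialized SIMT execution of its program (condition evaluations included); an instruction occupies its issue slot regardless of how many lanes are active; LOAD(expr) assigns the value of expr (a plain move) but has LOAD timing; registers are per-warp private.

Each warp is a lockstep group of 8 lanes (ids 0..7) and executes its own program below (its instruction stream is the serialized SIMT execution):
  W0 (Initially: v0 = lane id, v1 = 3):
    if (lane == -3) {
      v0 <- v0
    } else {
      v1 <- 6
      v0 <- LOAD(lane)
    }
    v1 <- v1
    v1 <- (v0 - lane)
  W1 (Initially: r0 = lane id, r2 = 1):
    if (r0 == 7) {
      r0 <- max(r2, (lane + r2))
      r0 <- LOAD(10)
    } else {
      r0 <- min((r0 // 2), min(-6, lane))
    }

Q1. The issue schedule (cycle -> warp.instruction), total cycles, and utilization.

cycle 0: W0.I0
cycle 1: W1.I0
cycle 2: W0.I1
cycle 3: W1.I1
cycle 4: W0.I2
cycle 5: W1.I2
cycle 6: W0.I3
cycle 7: idle
cycle 8: idle
cycle 9: idle
cycle 10: idle
cycle 11: W0.I4
cycle 12: W1.I3

Answer: 13 cycles, utilization 9/13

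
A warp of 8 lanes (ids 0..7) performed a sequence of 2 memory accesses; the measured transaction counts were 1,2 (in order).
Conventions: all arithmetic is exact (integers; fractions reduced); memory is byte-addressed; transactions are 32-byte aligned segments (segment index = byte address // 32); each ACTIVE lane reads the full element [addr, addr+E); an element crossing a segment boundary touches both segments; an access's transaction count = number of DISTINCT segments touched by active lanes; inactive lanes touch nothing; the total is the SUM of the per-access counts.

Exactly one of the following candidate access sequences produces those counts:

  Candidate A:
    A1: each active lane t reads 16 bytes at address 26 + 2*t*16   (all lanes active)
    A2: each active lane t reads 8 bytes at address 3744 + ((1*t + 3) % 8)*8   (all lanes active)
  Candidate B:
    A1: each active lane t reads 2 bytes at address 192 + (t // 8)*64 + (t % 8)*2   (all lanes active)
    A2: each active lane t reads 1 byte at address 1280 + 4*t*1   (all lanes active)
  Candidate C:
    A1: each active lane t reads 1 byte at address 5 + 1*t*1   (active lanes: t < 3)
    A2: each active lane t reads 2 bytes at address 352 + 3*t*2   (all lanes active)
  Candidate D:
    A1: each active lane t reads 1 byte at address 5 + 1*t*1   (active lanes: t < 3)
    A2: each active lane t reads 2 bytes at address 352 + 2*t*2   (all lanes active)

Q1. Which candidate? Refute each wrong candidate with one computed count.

A: A1 gives 9 transactions, not 1
B: A2 gives 1 transaction, not 2
D: A2 gives 1 transaction, not 2
C: all counts match (1,2)

Answer: C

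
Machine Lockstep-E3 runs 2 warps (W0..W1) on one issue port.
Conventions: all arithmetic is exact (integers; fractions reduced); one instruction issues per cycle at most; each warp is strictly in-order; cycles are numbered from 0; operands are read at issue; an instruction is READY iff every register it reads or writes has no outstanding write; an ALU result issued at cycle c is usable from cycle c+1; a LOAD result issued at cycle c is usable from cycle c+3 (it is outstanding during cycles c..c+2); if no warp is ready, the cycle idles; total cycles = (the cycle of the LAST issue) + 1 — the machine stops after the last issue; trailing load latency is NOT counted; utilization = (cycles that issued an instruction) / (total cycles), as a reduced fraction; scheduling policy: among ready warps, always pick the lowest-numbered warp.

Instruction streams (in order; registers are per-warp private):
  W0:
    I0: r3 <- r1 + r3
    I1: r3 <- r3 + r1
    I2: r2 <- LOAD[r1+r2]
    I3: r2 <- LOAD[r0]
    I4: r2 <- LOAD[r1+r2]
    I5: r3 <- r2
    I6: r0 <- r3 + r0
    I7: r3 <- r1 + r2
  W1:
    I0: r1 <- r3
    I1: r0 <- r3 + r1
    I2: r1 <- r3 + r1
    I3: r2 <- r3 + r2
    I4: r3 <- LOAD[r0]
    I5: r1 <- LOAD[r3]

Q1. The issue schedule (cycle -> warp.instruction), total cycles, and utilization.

cycle 0: W0.I0
cycle 1: W0.I1
cycle 2: W0.I2
cycle 3: W1.I0
cycle 4: W1.I1
cycle 5: W0.I3
cycle 6: W1.I2
cycle 7: W1.I3
cycle 8: W0.I4
cycle 9: W1.I4
cycle 10: idle
cycle 11: W0.I5
cycle 12: W0.I6
cycle 13: W0.I7
cycle 14: W1.I5

Answer: 15 cycles, utilization 14/15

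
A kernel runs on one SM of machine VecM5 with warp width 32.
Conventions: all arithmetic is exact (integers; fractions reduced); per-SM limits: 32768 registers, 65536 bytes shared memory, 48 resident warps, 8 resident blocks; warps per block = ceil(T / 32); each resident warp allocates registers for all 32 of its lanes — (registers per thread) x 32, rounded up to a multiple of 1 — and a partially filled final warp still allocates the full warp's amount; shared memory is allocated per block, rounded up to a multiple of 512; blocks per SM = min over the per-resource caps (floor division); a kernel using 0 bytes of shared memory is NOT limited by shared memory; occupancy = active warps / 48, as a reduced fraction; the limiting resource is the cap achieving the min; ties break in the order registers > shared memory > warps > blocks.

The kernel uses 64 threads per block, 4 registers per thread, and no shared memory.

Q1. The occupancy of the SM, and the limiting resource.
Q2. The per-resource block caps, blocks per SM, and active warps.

Answer: occupancy 1/3, limited by blocks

registers: 128 blocks
shared memory: no limit (kernel uses none)
warps: 24 blocks
blocks: 8 blocks

Answer: 8 blocks, 16 active warps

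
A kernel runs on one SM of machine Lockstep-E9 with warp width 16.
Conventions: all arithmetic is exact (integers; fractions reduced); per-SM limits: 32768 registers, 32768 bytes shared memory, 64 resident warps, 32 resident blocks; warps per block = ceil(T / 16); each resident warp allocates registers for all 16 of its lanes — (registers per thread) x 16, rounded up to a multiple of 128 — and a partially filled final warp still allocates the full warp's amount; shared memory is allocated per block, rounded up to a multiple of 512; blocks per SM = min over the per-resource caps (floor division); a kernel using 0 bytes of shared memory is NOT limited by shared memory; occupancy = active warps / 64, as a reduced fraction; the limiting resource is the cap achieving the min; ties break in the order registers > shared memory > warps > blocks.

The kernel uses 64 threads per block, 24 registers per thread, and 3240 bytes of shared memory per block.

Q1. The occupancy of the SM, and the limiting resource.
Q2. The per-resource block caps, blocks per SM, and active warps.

Answer: occupancy 9/16, limited by shared memory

registers: 21 blocks
shared memory: 9 blocks
warps: 16 blocks
blocks: 32 blocks

Answer: 9 blocks, 36 active warps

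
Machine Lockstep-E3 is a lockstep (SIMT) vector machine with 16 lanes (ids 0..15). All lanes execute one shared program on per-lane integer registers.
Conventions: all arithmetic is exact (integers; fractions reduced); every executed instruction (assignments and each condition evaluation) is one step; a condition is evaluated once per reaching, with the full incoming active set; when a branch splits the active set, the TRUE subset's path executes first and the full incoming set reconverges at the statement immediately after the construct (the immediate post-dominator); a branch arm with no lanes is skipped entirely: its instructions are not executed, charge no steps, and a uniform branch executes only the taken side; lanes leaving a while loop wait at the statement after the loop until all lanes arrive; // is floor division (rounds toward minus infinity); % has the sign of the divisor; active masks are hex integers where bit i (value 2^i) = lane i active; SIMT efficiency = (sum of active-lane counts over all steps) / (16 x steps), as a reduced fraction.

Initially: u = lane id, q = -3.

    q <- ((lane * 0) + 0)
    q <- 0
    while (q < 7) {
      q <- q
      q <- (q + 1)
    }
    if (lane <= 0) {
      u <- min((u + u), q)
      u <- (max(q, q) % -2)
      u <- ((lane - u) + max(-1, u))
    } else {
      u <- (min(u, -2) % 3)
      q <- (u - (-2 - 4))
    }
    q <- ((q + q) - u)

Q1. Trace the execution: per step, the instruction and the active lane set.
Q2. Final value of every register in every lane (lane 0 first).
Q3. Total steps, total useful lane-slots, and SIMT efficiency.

step 0: q <- ((lane * 0) + 0)        0xffff
step 1: q <- 0                       0xffff
step 2: eval (q < 7)                 0xffff
step 3: q <- q                       0xffff
step 4: q <- (q + 1)                 0xffff
step 5: eval (q < 7)                 0xffff
step 6: q <- q                       0xffff
step 7: q <- (q + 1)                 0xffff
step 8: eval (q < 7)                 0xffff
step 9: q <- q                       0xffff
step 10: q <- (q + 1)                 0xffff
step 11: eval (q < 7)                 0xffff
step 12: q <- q                       0xffff
step 13: q <- (q + 1)                 0xffff
step 14: eval (q < 7)                 0xffff
step 15: q <- q                       0xffff
step 16: q <- (q + 1)                 0xffff
step 17: eval (q < 7)                 0xffff
step 18: q <- q                       0xffff
step 19: q <- (q + 1)                 0xffff
step 20: eval (q < 7)                 0xffff
step 21: q <- q                       0xffff
step 22: q <- (q + 1)                 0xffff
step 23: eval (q < 7)                 0xffff
step 24: eval (lane <= 0)             0xffff
step 25: u <- min((u + u), q)         0x0001
step 26: u <- (max(q, q) % -2)        0x0001
step 27: u <- ((lane - u) + max(-1, u)) 0x0001
step 28: u <- (min(u, -2) % 3)        0xfffe
step 29: q <- (u - (-2 - 4))          0xfffe
step 30: q <- ((q + q) - u)           0xffff

Answer: 31 steps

u: 0,1,1,1,1,1,1,1,1,1,1,1,1,1,1,1
q: 14,13,13,13,13,13,13,13,13,13,13,13,13,13,13,13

steps = 31; useful = 449; efficiency = 449/496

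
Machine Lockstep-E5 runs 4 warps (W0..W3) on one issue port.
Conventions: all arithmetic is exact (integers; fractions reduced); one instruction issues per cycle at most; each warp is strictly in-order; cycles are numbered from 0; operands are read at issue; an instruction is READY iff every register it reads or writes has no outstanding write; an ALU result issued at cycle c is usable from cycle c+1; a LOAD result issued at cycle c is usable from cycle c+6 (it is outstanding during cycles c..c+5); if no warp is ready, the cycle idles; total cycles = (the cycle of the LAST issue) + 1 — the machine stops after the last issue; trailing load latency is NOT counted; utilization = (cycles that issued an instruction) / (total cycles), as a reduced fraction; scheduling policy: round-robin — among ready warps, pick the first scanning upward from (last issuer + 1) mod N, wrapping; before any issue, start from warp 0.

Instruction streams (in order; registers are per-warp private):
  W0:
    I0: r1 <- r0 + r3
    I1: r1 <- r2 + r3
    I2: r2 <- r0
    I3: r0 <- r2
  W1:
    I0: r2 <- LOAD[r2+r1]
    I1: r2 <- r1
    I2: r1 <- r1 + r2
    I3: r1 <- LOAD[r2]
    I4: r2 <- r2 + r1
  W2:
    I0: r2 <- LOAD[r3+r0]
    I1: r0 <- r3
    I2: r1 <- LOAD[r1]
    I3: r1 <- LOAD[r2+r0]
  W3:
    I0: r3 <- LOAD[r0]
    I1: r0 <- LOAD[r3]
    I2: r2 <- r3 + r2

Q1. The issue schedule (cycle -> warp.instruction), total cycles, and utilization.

cycle 0: W0.I0
cycle 1: W1.I0
cycle 2: W2.I0
cycle 3: W3.I0
cycle 4: W0.I1
cycle 5: W2.I1
cycle 6: W0.I2
cycle 7: W1.I1
cycle 8: W2.I2
cycle 9: W3.I1
cycle 10: W0.I3
cycle 11: W1.I2
cycle 12: W3.I2
cycle 13: W1.I3
cycle 14: W2.I3
cycle 15: idle
cycle 16: idle
cycle 17: idle
cycle 18: idle
cycle 19: W1.I4

Answer: 20 cycles, utilization 4/5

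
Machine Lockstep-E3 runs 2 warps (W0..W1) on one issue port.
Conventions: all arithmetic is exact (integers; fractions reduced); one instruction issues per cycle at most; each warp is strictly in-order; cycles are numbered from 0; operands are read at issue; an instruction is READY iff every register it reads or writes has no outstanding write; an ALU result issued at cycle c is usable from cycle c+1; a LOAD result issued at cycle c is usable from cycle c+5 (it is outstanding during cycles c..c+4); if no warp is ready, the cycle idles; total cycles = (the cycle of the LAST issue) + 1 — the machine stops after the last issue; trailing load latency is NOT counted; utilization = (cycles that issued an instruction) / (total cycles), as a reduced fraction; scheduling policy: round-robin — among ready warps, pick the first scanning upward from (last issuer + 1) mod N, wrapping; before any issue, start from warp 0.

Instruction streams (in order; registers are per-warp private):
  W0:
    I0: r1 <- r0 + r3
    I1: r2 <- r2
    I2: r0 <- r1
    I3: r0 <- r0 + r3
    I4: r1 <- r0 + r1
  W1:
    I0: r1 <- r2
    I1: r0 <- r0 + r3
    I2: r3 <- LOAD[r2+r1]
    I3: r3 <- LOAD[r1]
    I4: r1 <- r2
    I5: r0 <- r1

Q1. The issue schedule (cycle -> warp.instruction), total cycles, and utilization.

cycle 0: W0.I0
cycle 1: W1.I0
cycle 2: W0.I1
cycle 3: W1.I1
cycle 4: W0.I2
cycle 5: W1.I2
cycle 6: W0.I3
cycle 7: W0.I4
cycle 8: idle
cycle 9: idle
cycle 10: W1.I3
cycle 11: W1.I4
cycle 12: W1.I5

Answer: 13 cycles, utilization 11/13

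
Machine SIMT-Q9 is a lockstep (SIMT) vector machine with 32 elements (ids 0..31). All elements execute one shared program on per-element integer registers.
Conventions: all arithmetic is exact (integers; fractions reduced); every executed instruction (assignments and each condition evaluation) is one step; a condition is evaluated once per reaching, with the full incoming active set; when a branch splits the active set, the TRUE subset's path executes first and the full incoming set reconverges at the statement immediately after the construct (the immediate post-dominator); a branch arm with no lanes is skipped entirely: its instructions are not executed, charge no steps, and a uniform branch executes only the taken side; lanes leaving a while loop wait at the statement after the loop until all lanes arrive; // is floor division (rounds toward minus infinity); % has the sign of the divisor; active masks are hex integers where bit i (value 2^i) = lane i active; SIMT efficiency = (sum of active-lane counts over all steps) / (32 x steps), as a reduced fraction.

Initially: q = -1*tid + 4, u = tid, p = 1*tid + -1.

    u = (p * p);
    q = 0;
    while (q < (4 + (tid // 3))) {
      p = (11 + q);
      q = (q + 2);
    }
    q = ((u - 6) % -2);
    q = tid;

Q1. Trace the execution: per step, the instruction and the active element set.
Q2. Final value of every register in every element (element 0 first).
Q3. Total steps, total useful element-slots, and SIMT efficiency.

step 0: u <- (p * p)                 0xffffffff
step 1: q <- 0                       0xffffffff
step 2: eval (q < (4 + (tid // 3)))  0xffffffff
step 3: p <- (11 + q)                0xffffffff
step 4: q <- (q + 2)                 0xffffffff
step 5: eval (q < (4 + (tid // 3)))  0xffffffff
step 6: p <- (11 + q)                0xffffffff
step 7: q <- (q + 2)                 0xffffffff
step 8: eval (q < (4 + (tid // 3)))  0xffffffff
step 9: p <- (11 + q)                0xfffffff8
step 10: q <- (q + 2)                 0xfffffff8
step 11: eval (q < (4 + (tid // 3)))  0xfffffff8
step 12: p <- (11 + q)                0xfffffe00
step 13: q <- (q + 2)                 0xfffffe00
step 14: eval (q < (4 + (tid // 3)))  0xfffffe00
step 15: p <- (11 + q)                0xffff8000
step 16: q <- (q + 2)                 0xffff8000
step 17: eval (q < (4 + (tid // 3)))  0xffff8000
step 18: p <- (11 + q)                0xffe00000
step 19: q <- (q + 2)                 0xffe00000
step 20: eval (q < (4 + (tid // 3)))  0xffe00000
step 21: p <- (11 + q)                0xf8000000
step 22: q <- (q + 2)                 0xf8000000
step 23: eval (q < (4 + (tid // 3)))  0xf8000000
step 24: q <- ((u - 6) % -2)          0xffffffff
step 25: q <- tid                     0xffffffff

Answer: 26 steps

q: 0,1,2,3,4,5,6,7,8,9,10,11,12,13,14,15,16,17,18,19,20,21,22,23,24,25,26,27,28,29,30,31
u: 1,0,1,4,9,16,25,36,49,64,81,100,121,144,169,196,225,256,289,324,361,400,441,484,529,576,625,676,729,784,841,900
p: 13,13,13,15,15,15,15,15,15,17,17,17,17,17,17,19,19,19,19,19,19,21,21,21,21,21,21,23,23,23,23,23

steps = 26; useful = 607; efficiency = 607/832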